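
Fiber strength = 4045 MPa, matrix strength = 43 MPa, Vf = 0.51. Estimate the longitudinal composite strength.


sigma_1 = sigma_f*Vf + sigma_m*(1-Vf) = 4045*0.51 + 43*0.49 = 2084.0 MPa

2084.0 MPa


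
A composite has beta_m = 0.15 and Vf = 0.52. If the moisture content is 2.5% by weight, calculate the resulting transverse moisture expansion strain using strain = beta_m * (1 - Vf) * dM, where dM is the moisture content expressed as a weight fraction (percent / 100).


dM = 2.5/100 = 0.025
strain = beta_m * (1-Vf) * dM = 0.15 * 0.48 * 0.025 = 0.0018

0.0018


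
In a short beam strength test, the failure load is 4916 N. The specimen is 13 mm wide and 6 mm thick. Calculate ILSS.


ILSS = 3F/(4bh) = 3*4916/(4*13*6) = 47.27 MPa

47.27 MPa


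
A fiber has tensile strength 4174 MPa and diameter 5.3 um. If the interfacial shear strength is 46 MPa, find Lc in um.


Lc = sigma_f * d / (2 * tau_i) = 4174 * 5.3 / (2 * 46) = 240.5 um

240.5 um


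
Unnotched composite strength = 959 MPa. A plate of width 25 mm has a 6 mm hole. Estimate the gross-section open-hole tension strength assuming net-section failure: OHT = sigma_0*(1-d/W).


OHT = sigma_0*(1-d/W) = 959*(1-6/25) = 728.8 MPa

728.8 MPa


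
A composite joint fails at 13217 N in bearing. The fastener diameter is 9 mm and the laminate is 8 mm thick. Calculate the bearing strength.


sigma_br = F/(d*h) = 13217/(9*8) = 183.6 MPa

183.6 MPa


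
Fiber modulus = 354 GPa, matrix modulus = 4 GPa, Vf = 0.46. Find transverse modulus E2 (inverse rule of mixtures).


1/E2 = Vf/Ef + (1-Vf)/Em = 0.46/354 + 0.54/4
E2 = 7.34 GPa

7.34 GPa


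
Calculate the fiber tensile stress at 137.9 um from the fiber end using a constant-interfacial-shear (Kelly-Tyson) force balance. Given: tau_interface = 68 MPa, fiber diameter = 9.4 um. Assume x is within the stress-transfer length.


Force balance: sigma_f * (pi*d^2/4) = tau * (pi*d) * x  ->  sigma_f = 4 * tau * x / d
sigma_f = 4 * 68 * 137.9 / 9.4 = 3990.3 MPa

3990.3 MPa


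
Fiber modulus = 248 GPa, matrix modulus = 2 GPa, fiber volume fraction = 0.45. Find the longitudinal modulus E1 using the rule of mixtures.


E1 = Ef*Vf + Em*(1-Vf) = 248*0.45 + 2*0.55 = 112.7 GPa

112.7 GPa


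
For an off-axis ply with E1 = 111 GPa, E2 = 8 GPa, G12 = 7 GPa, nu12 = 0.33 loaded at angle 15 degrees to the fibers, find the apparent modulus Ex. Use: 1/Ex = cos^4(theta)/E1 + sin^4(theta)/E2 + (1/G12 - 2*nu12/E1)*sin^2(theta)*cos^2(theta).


cos^4(15) = 0.870513, sin^4(15) = 0.004487, sin^2(15)*cos^2(15) = 0.0625
1/G12 - 2*nu12/E1 = 1/7 - 2*0.33/111 = 0.136911 GPa^-1
1/Ex = 0.870513/111 + 0.004487/8 + 0.136911*0.0625 = 0.0169603 GPa^-1
Ex = 58.96 GPa

58.96 GPa


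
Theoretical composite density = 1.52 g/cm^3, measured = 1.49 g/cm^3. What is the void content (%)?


Void% = (rho_theo - rho_actual)/rho_theo * 100 = (1.52 - 1.49)/1.52 * 100 = 1.97%

1.97%


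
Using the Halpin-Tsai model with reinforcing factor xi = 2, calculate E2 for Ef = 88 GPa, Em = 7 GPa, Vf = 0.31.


eta = (Ef/Em - 1)/(Ef/Em + xi) = (12.5714 - 1)/(12.5714 + 2) = 0.7941
E2 = Em*(1+xi*eta*Vf)/(1-eta*Vf) = 13.86 GPa

13.86 GPa


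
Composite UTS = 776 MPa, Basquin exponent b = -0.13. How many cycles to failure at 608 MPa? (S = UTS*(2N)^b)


N = 0.5 * (S/UTS)^(1/b) = 0.5 * (608/776)^(1/-0.13) = 3.2661 cycles

3.2661 cycles


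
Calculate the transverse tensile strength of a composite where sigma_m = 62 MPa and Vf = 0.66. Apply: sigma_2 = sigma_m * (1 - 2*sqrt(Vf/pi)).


factor = 1 - 2*sqrt(0.66/pi) = 0.0833
sigma_2 = 62 * 0.0833 = 5.16 MPa

5.16 MPa


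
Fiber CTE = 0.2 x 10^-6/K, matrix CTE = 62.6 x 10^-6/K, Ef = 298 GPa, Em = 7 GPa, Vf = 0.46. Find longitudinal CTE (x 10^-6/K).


E1 = Ef*Vf + Em*(1-Vf) = 140.86
alpha_1 = (alpha_f*Ef*Vf + alpha_m*Em*(1-Vf))/E1 = 1.87 x 10^-6/K

1.87 x 10^-6/K


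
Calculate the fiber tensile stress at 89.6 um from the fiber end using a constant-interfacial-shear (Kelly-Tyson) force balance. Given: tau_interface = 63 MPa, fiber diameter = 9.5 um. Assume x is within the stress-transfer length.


Force balance: sigma_f * (pi*d^2/4) = tau * (pi*d) * x  ->  sigma_f = 4 * tau * x / d
sigma_f = 4 * 63 * 89.6 / 9.5 = 2376.8 MPa

2376.8 MPa


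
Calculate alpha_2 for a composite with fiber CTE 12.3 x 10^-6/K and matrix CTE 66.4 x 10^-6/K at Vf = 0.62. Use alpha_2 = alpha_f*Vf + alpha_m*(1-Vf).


alpha_2 = alpha_f*Vf + alpha_m*(1-Vf) = 12.3*0.62 + 66.4*0.38 = 32.9 x 10^-6/K

32.9 x 10^-6/K


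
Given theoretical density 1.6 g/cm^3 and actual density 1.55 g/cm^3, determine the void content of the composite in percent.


Void% = (rho_theo - rho_actual)/rho_theo * 100 = (1.6 - 1.55)/1.6 * 100 = 3.13%

3.13%


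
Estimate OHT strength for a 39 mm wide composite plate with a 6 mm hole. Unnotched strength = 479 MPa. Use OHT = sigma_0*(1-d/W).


OHT = sigma_0*(1-d/W) = 479*(1-6/39) = 405.3 MPa

405.3 MPa


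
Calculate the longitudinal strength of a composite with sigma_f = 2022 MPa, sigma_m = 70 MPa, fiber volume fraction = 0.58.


sigma_1 = sigma_f*Vf + sigma_m*(1-Vf) = 2022*0.58 + 70*0.42 = 1202.2 MPa

1202.2 MPa


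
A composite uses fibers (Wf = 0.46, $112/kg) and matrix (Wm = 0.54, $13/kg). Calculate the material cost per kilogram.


Cost = cost_f*Wf + cost_m*Wm = 112*0.46 + 13*0.54 = $58.54/kg

$58.54/kg


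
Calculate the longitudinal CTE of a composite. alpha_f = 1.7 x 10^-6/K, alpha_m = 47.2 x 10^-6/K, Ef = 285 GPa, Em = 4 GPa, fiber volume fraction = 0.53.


E1 = Ef*Vf + Em*(1-Vf) = 152.93
alpha_1 = (alpha_f*Ef*Vf + alpha_m*Em*(1-Vf))/E1 = 2.26 x 10^-6/K

2.26 x 10^-6/K


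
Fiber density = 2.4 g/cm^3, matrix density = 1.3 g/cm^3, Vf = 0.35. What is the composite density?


rho_c = rho_f*Vf + rho_m*(1-Vf) = 2.4*0.35 + 1.3*0.65 = 1.685 g/cm^3

1.685 g/cm^3


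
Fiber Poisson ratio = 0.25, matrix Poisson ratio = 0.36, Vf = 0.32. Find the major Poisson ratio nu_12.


nu_12 = nu_f*Vf + nu_m*(1-Vf) = 0.25*0.32 + 0.36*0.68 = 0.3248

0.3248


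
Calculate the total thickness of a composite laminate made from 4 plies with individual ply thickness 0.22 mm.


h = n * t_ply = 4 * 0.22 = 0.88 mm

0.88 mm


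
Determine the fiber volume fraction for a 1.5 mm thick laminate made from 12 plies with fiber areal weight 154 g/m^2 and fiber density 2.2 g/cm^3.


Vf = n * FAW / (rho_f * h * 1000) = 12 * 154 / (2.2 * 1.5 * 1000) = 0.56

0.56


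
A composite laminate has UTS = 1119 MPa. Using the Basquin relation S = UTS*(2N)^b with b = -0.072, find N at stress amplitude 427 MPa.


N = 0.5 * (S/UTS)^(1/b) = 0.5 * (427/1119)^(1/-0.072) = 323676.9930 cycles

323676.9930 cycles


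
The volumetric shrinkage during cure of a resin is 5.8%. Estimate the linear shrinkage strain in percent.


Linear shrinkage ≈ vol_shrink/3 = 5.8/3 = 1.933%

1.933%


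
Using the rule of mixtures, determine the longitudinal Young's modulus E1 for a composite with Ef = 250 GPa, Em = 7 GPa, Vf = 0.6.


E1 = Ef*Vf + Em*(1-Vf) = 250*0.6 + 7*0.4 = 152.8 GPa

152.8 GPa


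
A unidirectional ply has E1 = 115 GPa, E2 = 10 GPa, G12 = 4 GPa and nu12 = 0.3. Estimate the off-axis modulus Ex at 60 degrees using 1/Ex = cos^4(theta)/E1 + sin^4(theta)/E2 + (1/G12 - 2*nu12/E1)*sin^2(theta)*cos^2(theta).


cos^4(60) = 0.0625, sin^4(60) = 0.5625, sin^2(60)*cos^2(60) = 0.1875
1/G12 - 2*nu12/E1 = 1/4 - 2*0.3/115 = 0.244783 GPa^-1
1/Ex = 0.0625/115 + 0.5625/10 + 0.244783*0.1875 = 0.1026902 GPa^-1
Ex = 9.74 GPa

9.74 GPa


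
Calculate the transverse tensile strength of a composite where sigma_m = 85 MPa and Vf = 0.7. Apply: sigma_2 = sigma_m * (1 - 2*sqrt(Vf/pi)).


factor = 1 - 2*sqrt(0.7/pi) = 0.0559
sigma_2 = 85 * 0.0559 = 4.75 MPa

4.75 MPa


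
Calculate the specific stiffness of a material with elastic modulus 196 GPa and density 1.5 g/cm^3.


Specific stiffness = E/rho = 196/1.5 = 130.7 GPa/(g/cm^3)

130.7 GPa/(g/cm^3)


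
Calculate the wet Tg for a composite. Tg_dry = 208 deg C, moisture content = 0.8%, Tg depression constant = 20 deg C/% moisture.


Tg_wet = Tg_dry - k*moisture = 208 - 20*0.8 = 192.0 deg C

192.0 deg C


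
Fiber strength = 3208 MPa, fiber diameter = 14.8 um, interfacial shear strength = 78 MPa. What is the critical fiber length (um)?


Lc = sigma_f * d / (2 * tau_i) = 3208 * 14.8 / (2 * 78) = 304.3 um

304.3 um


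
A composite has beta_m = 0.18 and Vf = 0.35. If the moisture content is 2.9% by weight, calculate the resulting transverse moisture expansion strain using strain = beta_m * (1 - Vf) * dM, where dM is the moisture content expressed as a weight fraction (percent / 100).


dM = 2.9/100 = 0.029
strain = beta_m * (1-Vf) * dM = 0.18 * 0.65 * 0.029 = 0.003393

0.003393


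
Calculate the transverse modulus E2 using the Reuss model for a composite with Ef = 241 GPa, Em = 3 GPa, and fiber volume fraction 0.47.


1/E2 = Vf/Ef + (1-Vf)/Em = 0.47/241 + 0.53/3
E2 = 5.6 GPa

5.6 GPa


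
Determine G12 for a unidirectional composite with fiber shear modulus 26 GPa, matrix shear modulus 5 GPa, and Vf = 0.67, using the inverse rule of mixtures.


1/G12 = Vf/Gf + (1-Vf)/Gm = 0.67/26 + 0.33/5
G12 = 10.9 GPa

10.9 GPa


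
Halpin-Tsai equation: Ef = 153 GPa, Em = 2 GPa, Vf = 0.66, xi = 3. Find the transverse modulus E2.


eta = (Ef/Em - 1)/(Ef/Em + xi) = (76.5 - 1)/(76.5 + 3) = 0.9497
E2 = Em*(1+xi*eta*Vf)/(1-eta*Vf) = 15.44 GPa

15.44 GPa


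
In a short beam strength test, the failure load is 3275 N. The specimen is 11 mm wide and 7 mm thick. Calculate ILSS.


ILSS = 3F/(4bh) = 3*3275/(4*11*7) = 31.9 MPa

31.9 MPa


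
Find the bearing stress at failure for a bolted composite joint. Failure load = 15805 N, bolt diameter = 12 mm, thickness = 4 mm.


sigma_br = F/(d*h) = 15805/(12*4) = 329.3 MPa

329.3 MPa


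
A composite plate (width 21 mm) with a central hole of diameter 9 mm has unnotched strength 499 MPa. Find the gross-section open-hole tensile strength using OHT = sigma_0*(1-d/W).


OHT = sigma_0*(1-d/W) = 499*(1-9/21) = 285.1 MPa

285.1 MPa


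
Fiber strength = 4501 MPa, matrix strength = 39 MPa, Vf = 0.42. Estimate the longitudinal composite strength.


sigma_1 = sigma_f*Vf + sigma_m*(1-Vf) = 4501*0.42 + 39*0.58 = 1913.0 MPa

1913.0 MPa


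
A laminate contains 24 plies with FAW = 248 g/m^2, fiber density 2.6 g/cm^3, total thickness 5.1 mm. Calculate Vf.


Vf = n * FAW / (rho_f * h * 1000) = 24 * 248 / (2.6 * 5.1 * 1000) = 0.4489

0.4489


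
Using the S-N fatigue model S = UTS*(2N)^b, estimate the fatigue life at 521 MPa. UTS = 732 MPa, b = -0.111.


N = 0.5 * (S/UTS)^(1/b) = 0.5 * (521/732)^(1/-0.111) = 10.6994 cycles

10.6994 cycles


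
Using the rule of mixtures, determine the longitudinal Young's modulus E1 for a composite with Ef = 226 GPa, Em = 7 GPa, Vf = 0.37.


E1 = Ef*Vf + Em*(1-Vf) = 226*0.37 + 7*0.63 = 88.03 GPa

88.03 GPa


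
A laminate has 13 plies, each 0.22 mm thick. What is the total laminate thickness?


h = n * t_ply = 13 * 0.22 = 2.86 mm

2.86 mm


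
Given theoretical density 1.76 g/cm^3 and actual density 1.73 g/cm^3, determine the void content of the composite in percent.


Void% = (rho_theo - rho_actual)/rho_theo * 100 = (1.76 - 1.73)/1.76 * 100 = 1.7%

1.7%


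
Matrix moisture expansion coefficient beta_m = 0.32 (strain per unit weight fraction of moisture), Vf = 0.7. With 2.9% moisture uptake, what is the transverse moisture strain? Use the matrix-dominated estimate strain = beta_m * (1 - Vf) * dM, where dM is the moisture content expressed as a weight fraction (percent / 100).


dM = 2.9/100 = 0.029
strain = beta_m * (1-Vf) * dM = 0.32 * 0.3 * 0.029 = 0.002784

0.002784


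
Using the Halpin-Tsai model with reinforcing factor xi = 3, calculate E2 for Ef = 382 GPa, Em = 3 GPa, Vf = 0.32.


eta = (Ef/Em - 1)/(Ef/Em + xi) = (127.3333 - 1)/(127.3333 + 3) = 0.9693
E2 = Em*(1+xi*eta*Vf)/(1-eta*Vf) = 8.4 GPa

8.4 GPa


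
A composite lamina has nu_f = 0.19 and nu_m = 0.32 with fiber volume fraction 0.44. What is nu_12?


nu_12 = nu_f*Vf + nu_m*(1-Vf) = 0.19*0.44 + 0.32*0.56 = 0.2628

0.2628


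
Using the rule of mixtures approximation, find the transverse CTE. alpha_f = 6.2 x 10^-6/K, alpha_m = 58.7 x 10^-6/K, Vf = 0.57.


alpha_2 = alpha_f*Vf + alpha_m*(1-Vf) = 6.2*0.57 + 58.7*0.43 = 28.8 x 10^-6/K

28.8 x 10^-6/K


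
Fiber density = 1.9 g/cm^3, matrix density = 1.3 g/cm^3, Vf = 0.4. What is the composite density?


rho_c = rho_f*Vf + rho_m*(1-Vf) = 1.9*0.4 + 1.3*0.6 = 1.54 g/cm^3

1.54 g/cm^3


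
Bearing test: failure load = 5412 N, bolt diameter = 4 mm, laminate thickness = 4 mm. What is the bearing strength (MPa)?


sigma_br = F/(d*h) = 5412/(4*4) = 338.3 MPa

338.3 MPa


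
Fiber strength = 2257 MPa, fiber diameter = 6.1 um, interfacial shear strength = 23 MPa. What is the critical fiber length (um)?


Lc = sigma_f * d / (2 * tau_i) = 2257 * 6.1 / (2 * 23) = 299.3 um

299.3 um


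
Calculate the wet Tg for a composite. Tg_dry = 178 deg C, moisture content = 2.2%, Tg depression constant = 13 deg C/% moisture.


Tg_wet = Tg_dry - k*moisture = 178 - 13*2.2 = 149.4 deg C

149.4 deg C


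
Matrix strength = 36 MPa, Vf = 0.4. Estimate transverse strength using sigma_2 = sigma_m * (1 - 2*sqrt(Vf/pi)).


factor = 1 - 2*sqrt(0.4/pi) = 0.2864
sigma_2 = 36 * 0.2864 = 10.31 MPa

10.31 MPa


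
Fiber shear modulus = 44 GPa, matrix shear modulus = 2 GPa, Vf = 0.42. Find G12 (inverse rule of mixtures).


1/G12 = Vf/Gf + (1-Vf)/Gm = 0.42/44 + 0.58/2
G12 = 3.34 GPa

3.34 GPa


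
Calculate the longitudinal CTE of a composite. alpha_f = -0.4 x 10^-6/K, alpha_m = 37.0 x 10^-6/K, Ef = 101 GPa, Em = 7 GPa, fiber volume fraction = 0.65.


E1 = Ef*Vf + Em*(1-Vf) = 68.1
alpha_1 = (alpha_f*Ef*Vf + alpha_m*Em*(1-Vf))/E1 = 0.95 x 10^-6/K

0.95 x 10^-6/K


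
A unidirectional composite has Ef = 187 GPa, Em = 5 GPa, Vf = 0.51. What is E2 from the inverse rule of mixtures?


1/E2 = Vf/Ef + (1-Vf)/Em = 0.51/187 + 0.49/5
E2 = 9.93 GPa

9.93 GPa


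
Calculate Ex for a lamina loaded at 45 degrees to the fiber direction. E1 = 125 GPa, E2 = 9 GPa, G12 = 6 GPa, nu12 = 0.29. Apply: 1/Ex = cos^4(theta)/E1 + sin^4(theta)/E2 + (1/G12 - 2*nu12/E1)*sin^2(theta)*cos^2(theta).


cos^4(45) = 0.25, sin^4(45) = 0.25, sin^2(45)*cos^2(45) = 0.25
1/G12 - 2*nu12/E1 = 1/6 - 2*0.29/125 = 0.162027 GPa^-1
1/Ex = 0.25/125 + 0.25/9 + 0.162027*0.25 = 0.0702844 GPa^-1
Ex = 14.23 GPa

14.23 GPa


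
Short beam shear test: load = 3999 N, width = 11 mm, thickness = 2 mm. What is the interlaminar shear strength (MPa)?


ILSS = 3F/(4bh) = 3*3999/(4*11*2) = 136.33 MPa

136.33 MPa


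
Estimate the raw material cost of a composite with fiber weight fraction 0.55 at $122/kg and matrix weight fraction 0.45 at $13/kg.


Cost = cost_f*Wf + cost_m*Wm = 122*0.55 + 13*0.45 = $72.95/kg

$72.95/kg


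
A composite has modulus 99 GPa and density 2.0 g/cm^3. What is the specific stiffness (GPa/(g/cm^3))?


Specific stiffness = E/rho = 99/2.0 = 49.5 GPa/(g/cm^3)

49.5 GPa/(g/cm^3)


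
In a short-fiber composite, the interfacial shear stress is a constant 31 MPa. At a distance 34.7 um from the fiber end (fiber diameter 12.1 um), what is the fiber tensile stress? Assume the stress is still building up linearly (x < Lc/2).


Force balance: sigma_f * (pi*d^2/4) = tau * (pi*d) * x  ->  sigma_f = 4 * tau * x / d
sigma_f = 4 * 31 * 34.7 / 12.1 = 355.6 MPa

355.6 MPa


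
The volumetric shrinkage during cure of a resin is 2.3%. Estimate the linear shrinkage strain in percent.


Linear shrinkage ≈ vol_shrink/3 = 2.3/3 = 0.767%

0.767%


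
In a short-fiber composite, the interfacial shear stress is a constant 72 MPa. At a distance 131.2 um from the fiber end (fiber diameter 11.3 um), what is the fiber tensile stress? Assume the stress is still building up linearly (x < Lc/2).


Force balance: sigma_f * (pi*d^2/4) = tau * (pi*d) * x  ->  sigma_f = 4 * tau * x / d
sigma_f = 4 * 72 * 131.2 / 11.3 = 3343.9 MPa

3343.9 MPa


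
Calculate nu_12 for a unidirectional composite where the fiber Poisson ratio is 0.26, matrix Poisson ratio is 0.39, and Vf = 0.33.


nu_12 = nu_f*Vf + nu_m*(1-Vf) = 0.26*0.33 + 0.39*0.67 = 0.3471

0.3471


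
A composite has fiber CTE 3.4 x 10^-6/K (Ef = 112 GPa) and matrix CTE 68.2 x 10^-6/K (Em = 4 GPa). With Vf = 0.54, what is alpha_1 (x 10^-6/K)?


E1 = Ef*Vf + Em*(1-Vf) = 62.32
alpha_1 = (alpha_f*Ef*Vf + alpha_m*Em*(1-Vf))/E1 = 5.31 x 10^-6/K

5.31 x 10^-6/K


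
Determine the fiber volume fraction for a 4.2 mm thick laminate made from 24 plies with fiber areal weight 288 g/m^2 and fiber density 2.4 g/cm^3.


Vf = n * FAW / (rho_f * h * 1000) = 24 * 288 / (2.4 * 4.2 * 1000) = 0.6857

0.6857


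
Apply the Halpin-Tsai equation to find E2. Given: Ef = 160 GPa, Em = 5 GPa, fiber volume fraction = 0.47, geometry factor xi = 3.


eta = (Ef/Em - 1)/(Ef/Em + xi) = (32.0 - 1)/(32.0 + 3) = 0.8857
E2 = Em*(1+xi*eta*Vf)/(1-eta*Vf) = 19.26 GPa

19.26 GPa


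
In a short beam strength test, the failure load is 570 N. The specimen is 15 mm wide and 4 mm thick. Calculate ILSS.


ILSS = 3F/(4bh) = 3*570/(4*15*4) = 7.13 MPa

7.13 MPa


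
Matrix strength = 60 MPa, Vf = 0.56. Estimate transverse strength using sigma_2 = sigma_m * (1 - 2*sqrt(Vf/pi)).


factor = 1 - 2*sqrt(0.56/pi) = 0.1556
sigma_2 = 60 * 0.1556 = 9.34 MPa

9.34 MPa


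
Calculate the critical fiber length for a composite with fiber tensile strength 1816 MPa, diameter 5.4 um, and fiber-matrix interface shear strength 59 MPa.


Lc = sigma_f * d / (2 * tau_i) = 1816 * 5.4 / (2 * 59) = 83.1 um

83.1 um


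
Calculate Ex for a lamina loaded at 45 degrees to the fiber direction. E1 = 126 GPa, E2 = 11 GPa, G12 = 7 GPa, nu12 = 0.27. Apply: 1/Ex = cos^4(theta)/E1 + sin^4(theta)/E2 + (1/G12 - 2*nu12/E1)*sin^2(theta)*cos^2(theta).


cos^4(45) = 0.25, sin^4(45) = 0.25, sin^2(45)*cos^2(45) = 0.25
1/G12 - 2*nu12/E1 = 1/7 - 2*0.27/126 = 0.138571 GPa^-1
1/Ex = 0.25/126 + 0.25/11 + 0.138571*0.25 = 0.0593543 GPa^-1
Ex = 16.85 GPa

16.85 GPa


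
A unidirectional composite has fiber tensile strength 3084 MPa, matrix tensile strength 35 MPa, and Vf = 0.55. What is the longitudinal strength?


sigma_1 = sigma_f*Vf + sigma_m*(1-Vf) = 3084*0.55 + 35*0.45 = 1712.0 MPa

1712.0 MPa


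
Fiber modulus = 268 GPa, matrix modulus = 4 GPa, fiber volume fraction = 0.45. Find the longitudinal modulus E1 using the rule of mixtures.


E1 = Ef*Vf + Em*(1-Vf) = 268*0.45 + 4*0.55 = 122.8 GPa

122.8 GPa


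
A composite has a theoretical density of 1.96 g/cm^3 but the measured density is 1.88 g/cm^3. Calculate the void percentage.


Void% = (rho_theo - rho_actual)/rho_theo * 100 = (1.96 - 1.88)/1.96 * 100 = 4.08%

4.08%


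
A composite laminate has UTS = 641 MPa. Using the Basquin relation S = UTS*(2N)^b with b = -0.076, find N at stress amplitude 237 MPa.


N = 0.5 * (S/UTS)^(1/b) = 0.5 * (237/641)^(1/-0.076) = 242450.8632 cycles

242450.8632 cycles


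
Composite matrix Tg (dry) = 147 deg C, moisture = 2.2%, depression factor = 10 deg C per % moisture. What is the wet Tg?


Tg_wet = Tg_dry - k*moisture = 147 - 10*2.2 = 125.0 deg C

125.0 deg C


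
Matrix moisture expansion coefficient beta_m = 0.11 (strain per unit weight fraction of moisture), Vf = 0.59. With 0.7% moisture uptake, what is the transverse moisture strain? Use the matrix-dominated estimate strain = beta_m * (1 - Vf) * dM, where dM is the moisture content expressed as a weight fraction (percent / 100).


dM = 0.7/100 = 0.007
strain = beta_m * (1-Vf) * dM = 0.11 * 0.41 * 0.007 = 0.0003157

0.0003157


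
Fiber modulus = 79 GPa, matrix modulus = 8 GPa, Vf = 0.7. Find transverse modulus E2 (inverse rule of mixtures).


1/E2 = Vf/Ef + (1-Vf)/Em = 0.7/79 + 0.3/8
E2 = 21.57 GPa

21.57 GPa


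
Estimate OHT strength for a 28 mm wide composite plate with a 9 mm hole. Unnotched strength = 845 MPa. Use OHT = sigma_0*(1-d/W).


OHT = sigma_0*(1-d/W) = 845*(1-9/28) = 573.4 MPa

573.4 MPa


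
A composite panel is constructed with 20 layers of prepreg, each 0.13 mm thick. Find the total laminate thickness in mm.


h = n * t_ply = 20 * 0.13 = 2.6 mm

2.6 mm


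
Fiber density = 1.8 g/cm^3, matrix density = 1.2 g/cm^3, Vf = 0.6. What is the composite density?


rho_c = rho_f*Vf + rho_m*(1-Vf) = 1.8*0.6 + 1.2*0.4 = 1.56 g/cm^3

1.56 g/cm^3


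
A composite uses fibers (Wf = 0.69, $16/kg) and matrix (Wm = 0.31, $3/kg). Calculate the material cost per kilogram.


Cost = cost_f*Wf + cost_m*Wm = 16*0.69 + 3*0.31 = $11.97/kg

$11.97/kg


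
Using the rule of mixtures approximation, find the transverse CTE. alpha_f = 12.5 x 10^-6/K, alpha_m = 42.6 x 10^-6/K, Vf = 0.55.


alpha_2 = alpha_f*Vf + alpha_m*(1-Vf) = 12.5*0.55 + 42.6*0.45 = 26.0 x 10^-6/K

26.0 x 10^-6/K


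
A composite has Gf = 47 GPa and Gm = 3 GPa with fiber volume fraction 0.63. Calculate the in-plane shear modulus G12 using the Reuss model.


1/G12 = Vf/Gf + (1-Vf)/Gm = 0.63/47 + 0.37/3
G12 = 7.31 GPa

7.31 GPa


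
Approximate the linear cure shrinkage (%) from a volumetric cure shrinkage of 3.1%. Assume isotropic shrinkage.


Linear shrinkage ≈ vol_shrink/3 = 3.1/3 = 1.033%

1.033%


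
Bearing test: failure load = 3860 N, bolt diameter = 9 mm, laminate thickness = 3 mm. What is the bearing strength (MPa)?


sigma_br = F/(d*h) = 3860/(9*3) = 143.0 MPa

143.0 MPa


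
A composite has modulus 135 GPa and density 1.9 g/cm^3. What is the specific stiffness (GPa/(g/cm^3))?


Specific stiffness = E/rho = 135/1.9 = 71.1 GPa/(g/cm^3)

71.1 GPa/(g/cm^3)


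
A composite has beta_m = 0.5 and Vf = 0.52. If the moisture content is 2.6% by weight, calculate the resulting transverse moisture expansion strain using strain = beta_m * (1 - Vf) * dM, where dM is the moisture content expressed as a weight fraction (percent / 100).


dM = 2.6/100 = 0.026
strain = beta_m * (1-Vf) * dM = 0.5 * 0.48 * 0.026 = 0.00624

0.00624


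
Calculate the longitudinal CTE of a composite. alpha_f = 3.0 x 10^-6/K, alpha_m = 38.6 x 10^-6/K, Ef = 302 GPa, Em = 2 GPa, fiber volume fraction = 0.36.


E1 = Ef*Vf + Em*(1-Vf) = 110.0
alpha_1 = (alpha_f*Ef*Vf + alpha_m*Em*(1-Vf))/E1 = 3.41 x 10^-6/K

3.41 x 10^-6/K


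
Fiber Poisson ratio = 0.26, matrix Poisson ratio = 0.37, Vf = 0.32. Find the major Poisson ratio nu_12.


nu_12 = nu_f*Vf + nu_m*(1-Vf) = 0.26*0.32 + 0.37*0.68 = 0.3348

0.3348


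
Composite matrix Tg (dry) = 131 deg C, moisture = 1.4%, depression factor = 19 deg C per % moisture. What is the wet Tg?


Tg_wet = Tg_dry - k*moisture = 131 - 19*1.4 = 104.4 deg C

104.4 deg C


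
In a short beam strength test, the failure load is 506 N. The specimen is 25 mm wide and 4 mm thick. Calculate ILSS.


ILSS = 3F/(4bh) = 3*506/(4*25*4) = 3.8 MPa

3.8 MPa


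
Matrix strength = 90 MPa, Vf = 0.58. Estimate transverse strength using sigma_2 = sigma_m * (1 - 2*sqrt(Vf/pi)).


factor = 1 - 2*sqrt(0.58/pi) = 0.1407
sigma_2 = 90 * 0.1407 = 12.66 MPa

12.66 MPa


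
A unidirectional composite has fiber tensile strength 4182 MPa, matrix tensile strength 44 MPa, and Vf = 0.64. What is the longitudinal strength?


sigma_1 = sigma_f*Vf + sigma_m*(1-Vf) = 4182*0.64 + 44*0.36 = 2692.3 MPa

2692.3 MPa


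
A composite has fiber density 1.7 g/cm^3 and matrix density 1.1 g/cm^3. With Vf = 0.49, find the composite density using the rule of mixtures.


rho_c = rho_f*Vf + rho_m*(1-Vf) = 1.7*0.49 + 1.1*0.51 = 1.394 g/cm^3

1.394 g/cm^3


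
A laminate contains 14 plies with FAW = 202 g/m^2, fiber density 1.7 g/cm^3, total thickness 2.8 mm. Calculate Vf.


Vf = n * FAW / (rho_f * h * 1000) = 14 * 202 / (1.7 * 2.8 * 1000) = 0.5941

0.5941


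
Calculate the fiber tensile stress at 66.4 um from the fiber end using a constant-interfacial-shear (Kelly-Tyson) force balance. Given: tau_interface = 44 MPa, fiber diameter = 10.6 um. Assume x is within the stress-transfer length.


Force balance: sigma_f * (pi*d^2/4) = tau * (pi*d) * x  ->  sigma_f = 4 * tau * x / d
sigma_f = 4 * 44 * 66.4 / 10.6 = 1102.5 MPa

1102.5 MPa


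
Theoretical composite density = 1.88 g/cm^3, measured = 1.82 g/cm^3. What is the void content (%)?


Void% = (rho_theo - rho_actual)/rho_theo * 100 = (1.88 - 1.82)/1.88 * 100 = 3.19%

3.19%


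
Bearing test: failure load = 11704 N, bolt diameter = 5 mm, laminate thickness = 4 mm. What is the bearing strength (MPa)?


sigma_br = F/(d*h) = 11704/(5*4) = 585.2 MPa

585.2 MPa


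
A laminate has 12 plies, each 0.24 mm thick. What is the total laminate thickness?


h = n * t_ply = 12 * 0.24 = 2.88 mm

2.88 mm


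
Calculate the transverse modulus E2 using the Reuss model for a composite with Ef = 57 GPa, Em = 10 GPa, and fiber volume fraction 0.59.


1/E2 = Vf/Ef + (1-Vf)/Em = 0.59/57 + 0.41/10
E2 = 19.47 GPa

19.47 GPa


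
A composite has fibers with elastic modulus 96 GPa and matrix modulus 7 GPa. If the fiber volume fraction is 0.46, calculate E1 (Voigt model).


E1 = Ef*Vf + Em*(1-Vf) = 96*0.46 + 7*0.54 = 47.94 GPa

47.94 GPa


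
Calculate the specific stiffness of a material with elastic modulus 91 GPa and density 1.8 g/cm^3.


Specific stiffness = E/rho = 91/1.8 = 50.6 GPa/(g/cm^3)

50.6 GPa/(g/cm^3)


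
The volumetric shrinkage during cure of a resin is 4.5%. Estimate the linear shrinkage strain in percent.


Linear shrinkage ≈ vol_shrink/3 = 4.5/3 = 1.5%

1.5%


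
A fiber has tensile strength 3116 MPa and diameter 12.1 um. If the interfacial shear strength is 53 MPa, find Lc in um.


Lc = sigma_f * d / (2 * tau_i) = 3116 * 12.1 / (2 * 53) = 355.7 um

355.7 um


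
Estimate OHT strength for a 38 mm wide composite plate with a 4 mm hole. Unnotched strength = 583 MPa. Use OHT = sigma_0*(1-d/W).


OHT = sigma_0*(1-d/W) = 583*(1-4/38) = 521.6 MPa

521.6 MPa


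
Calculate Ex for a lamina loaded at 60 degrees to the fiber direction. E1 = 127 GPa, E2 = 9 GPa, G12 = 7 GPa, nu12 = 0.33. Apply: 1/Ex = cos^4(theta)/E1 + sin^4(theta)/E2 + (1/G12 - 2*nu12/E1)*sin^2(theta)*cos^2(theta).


cos^4(60) = 0.0625, sin^4(60) = 0.5625, sin^2(60)*cos^2(60) = 0.1875
1/G12 - 2*nu12/E1 = 1/7 - 2*0.33/127 = 0.13766 GPa^-1
1/Ex = 0.0625/127 + 0.5625/9 + 0.13766*0.1875 = 0.0888034 GPa^-1
Ex = 11.26 GPa

11.26 GPa


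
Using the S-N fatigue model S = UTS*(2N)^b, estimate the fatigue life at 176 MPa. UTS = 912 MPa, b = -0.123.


N = 0.5 * (S/UTS)^(1/b) = 0.5 * (176/912)^(1/-0.123) = 321934.9584 cycles

321934.9584 cycles


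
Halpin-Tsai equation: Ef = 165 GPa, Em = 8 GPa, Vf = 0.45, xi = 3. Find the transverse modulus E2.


eta = (Ef/Em - 1)/(Ef/Em + xi) = (20.625 - 1)/(20.625 + 3) = 0.8307
E2 = Em*(1+xi*eta*Vf)/(1-eta*Vf) = 27.1 GPa

27.1 GPa


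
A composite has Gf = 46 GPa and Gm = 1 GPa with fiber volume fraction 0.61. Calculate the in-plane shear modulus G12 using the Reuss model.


1/G12 = Vf/Gf + (1-Vf)/Gm = 0.61/46 + 0.39/1
G12 = 2.48 GPa

2.48 GPa


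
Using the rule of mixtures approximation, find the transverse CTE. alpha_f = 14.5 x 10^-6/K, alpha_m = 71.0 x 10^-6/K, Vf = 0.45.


alpha_2 = alpha_f*Vf + alpha_m*(1-Vf) = 14.5*0.45 + 71.0*0.55 = 45.6 x 10^-6/K

45.6 x 10^-6/K


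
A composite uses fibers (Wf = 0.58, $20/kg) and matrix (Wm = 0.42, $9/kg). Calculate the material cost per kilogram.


Cost = cost_f*Wf + cost_m*Wm = 20*0.58 + 9*0.42 = $15.38/kg

$15.38/kg


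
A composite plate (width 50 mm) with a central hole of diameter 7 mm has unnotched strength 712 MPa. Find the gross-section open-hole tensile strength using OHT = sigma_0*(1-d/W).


OHT = sigma_0*(1-d/W) = 712*(1-7/50) = 612.3 MPa

612.3 MPa


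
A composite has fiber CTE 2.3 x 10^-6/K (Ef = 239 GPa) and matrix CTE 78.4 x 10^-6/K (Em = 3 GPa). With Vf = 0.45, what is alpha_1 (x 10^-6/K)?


E1 = Ef*Vf + Em*(1-Vf) = 109.2
alpha_1 = (alpha_f*Ef*Vf + alpha_m*Em*(1-Vf))/E1 = 3.45 x 10^-6/K

3.45 x 10^-6/K


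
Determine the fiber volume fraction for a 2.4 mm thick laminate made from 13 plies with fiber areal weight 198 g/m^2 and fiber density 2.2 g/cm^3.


Vf = n * FAW / (rho_f * h * 1000) = 13 * 198 / (2.2 * 2.4 * 1000) = 0.4875

0.4875


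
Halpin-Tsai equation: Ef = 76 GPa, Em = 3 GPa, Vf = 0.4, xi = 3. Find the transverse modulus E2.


eta = (Ef/Em - 1)/(Ef/Em + xi) = (25.3333 - 1)/(25.3333 + 3) = 0.8588
E2 = Em*(1+xi*eta*Vf)/(1-eta*Vf) = 9.28 GPa

9.28 GPa


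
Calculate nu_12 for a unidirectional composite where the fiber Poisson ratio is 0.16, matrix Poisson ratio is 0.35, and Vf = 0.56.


nu_12 = nu_f*Vf + nu_m*(1-Vf) = 0.16*0.56 + 0.35*0.44 = 0.2436

0.2436


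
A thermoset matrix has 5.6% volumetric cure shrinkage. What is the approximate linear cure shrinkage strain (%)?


Linear shrinkage ≈ vol_shrink/3 = 5.6/3 = 1.867%

1.867%


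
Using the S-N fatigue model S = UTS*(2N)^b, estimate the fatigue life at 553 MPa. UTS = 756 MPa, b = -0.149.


N = 0.5 * (S/UTS)^(1/b) = 0.5 * (553/756)^(1/-0.149) = 4.0772 cycles

4.0772 cycles


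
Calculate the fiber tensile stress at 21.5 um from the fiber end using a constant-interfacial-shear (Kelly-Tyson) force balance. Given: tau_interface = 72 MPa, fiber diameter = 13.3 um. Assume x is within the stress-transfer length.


Force balance: sigma_f * (pi*d^2/4) = tau * (pi*d) * x  ->  sigma_f = 4 * tau * x / d
sigma_f = 4 * 72 * 21.5 / 13.3 = 465.6 MPa

465.6 MPa


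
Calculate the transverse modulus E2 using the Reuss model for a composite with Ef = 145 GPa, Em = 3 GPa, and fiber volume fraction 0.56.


1/E2 = Vf/Ef + (1-Vf)/Em = 0.56/145 + 0.44/3
E2 = 6.64 GPa

6.64 GPa


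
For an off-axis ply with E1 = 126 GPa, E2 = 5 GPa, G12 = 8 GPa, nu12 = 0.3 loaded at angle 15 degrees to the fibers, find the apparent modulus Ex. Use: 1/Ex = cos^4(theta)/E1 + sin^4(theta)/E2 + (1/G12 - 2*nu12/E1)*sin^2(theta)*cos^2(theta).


cos^4(15) = 0.870513, sin^4(15) = 0.004487, sin^2(15)*cos^2(15) = 0.0625
1/G12 - 2*nu12/E1 = 1/8 - 2*0.3/126 = 0.120238 GPa^-1
1/Ex = 0.870513/126 + 0.004487/5 + 0.120238*0.0625 = 0.0153212 GPa^-1
Ex = 65.27 GPa

65.27 GPa


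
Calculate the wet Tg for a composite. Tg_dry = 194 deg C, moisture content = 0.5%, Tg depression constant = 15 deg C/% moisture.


Tg_wet = Tg_dry - k*moisture = 194 - 15*0.5 = 186.5 deg C

186.5 deg C


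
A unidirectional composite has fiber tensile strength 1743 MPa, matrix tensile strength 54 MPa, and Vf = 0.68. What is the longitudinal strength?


sigma_1 = sigma_f*Vf + sigma_m*(1-Vf) = 1743*0.68 + 54*0.32 = 1202.5 MPa

1202.5 MPa


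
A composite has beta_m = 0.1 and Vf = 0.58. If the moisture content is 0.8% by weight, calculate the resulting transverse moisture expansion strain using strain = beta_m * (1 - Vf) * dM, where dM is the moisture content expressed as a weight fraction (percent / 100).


dM = 0.8/100 = 0.008
strain = beta_m * (1-Vf) * dM = 0.1 * 0.42 * 0.008 = 0.000336

0.000336


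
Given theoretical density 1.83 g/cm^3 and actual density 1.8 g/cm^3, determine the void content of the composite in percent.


Void% = (rho_theo - rho_actual)/rho_theo * 100 = (1.83 - 1.8)/1.83 * 100 = 1.64%

1.64%


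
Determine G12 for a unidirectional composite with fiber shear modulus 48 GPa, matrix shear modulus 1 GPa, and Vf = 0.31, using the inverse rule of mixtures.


1/G12 = Vf/Gf + (1-Vf)/Gm = 0.31/48 + 0.69/1
G12 = 1.44 GPa

1.44 GPa


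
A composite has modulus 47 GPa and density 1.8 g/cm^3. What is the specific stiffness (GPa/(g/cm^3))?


Specific stiffness = E/rho = 47/1.8 = 26.1 GPa/(g/cm^3)

26.1 GPa/(g/cm^3)


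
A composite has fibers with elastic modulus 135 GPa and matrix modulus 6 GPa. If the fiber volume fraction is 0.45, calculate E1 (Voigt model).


E1 = Ef*Vf + Em*(1-Vf) = 135*0.45 + 6*0.55 = 64.05 GPa

64.05 GPa


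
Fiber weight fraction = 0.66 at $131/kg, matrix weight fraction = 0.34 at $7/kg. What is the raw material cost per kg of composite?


Cost = cost_f*Wf + cost_m*Wm = 131*0.66 + 7*0.34 = $88.84/kg

$88.84/kg


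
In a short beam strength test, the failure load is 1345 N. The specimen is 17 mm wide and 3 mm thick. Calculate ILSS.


ILSS = 3F/(4bh) = 3*1345/(4*17*3) = 19.78 MPa

19.78 MPa


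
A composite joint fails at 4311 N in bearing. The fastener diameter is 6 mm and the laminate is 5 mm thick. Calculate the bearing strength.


sigma_br = F/(d*h) = 4311/(6*5) = 143.7 MPa

143.7 MPa


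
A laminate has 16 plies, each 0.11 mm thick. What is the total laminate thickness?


h = n * t_ply = 16 * 0.11 = 1.76 mm

1.76 mm


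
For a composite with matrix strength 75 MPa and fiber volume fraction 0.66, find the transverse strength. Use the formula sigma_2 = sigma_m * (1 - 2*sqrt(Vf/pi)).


factor = 1 - 2*sqrt(0.66/pi) = 0.0833
sigma_2 = 75 * 0.0833 = 6.25 MPa

6.25 MPa


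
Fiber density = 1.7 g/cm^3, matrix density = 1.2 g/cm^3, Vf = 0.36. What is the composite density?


rho_c = rho_f*Vf + rho_m*(1-Vf) = 1.7*0.36 + 1.2*0.64 = 1.38 g/cm^3

1.38 g/cm^3


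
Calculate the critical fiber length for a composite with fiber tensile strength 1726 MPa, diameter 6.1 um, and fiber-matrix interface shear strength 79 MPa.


Lc = sigma_f * d / (2 * tau_i) = 1726 * 6.1 / (2 * 79) = 66.6 um

66.6 um


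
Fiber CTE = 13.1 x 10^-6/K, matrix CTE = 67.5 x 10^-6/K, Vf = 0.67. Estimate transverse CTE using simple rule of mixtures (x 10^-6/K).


alpha_2 = alpha_f*Vf + alpha_m*(1-Vf) = 13.1*0.67 + 67.5*0.33 = 31.1 x 10^-6/K

31.1 x 10^-6/K


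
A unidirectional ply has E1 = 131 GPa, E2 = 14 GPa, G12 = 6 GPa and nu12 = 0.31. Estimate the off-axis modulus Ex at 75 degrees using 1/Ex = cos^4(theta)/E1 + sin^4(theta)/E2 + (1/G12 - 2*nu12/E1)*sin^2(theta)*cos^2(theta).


cos^4(75) = 0.004487, sin^4(75) = 0.870513, sin^2(75)*cos^2(75) = 0.0625
1/G12 - 2*nu12/E1 = 1/6 - 2*0.31/131 = 0.161934 GPa^-1
1/Ex = 0.004487/131 + 0.870513/14 + 0.161934*0.0625 = 0.0723346 GPa^-1
Ex = 13.82 GPa

13.82 GPa


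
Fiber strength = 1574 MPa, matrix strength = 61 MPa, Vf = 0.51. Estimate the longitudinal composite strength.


sigma_1 = sigma_f*Vf + sigma_m*(1-Vf) = 1574*0.51 + 61*0.49 = 832.6 MPa

832.6 MPa


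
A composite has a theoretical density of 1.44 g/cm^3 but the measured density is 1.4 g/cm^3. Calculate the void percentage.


Void% = (rho_theo - rho_actual)/rho_theo * 100 = (1.44 - 1.4)/1.44 * 100 = 2.78%

2.78%


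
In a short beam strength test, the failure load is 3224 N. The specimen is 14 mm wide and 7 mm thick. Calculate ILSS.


ILSS = 3F/(4bh) = 3*3224/(4*14*7) = 24.67 MPa

24.67 MPa


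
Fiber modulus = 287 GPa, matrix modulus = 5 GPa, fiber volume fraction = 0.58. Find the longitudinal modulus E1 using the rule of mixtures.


E1 = Ef*Vf + Em*(1-Vf) = 287*0.58 + 5*0.42 = 168.56 GPa

168.56 GPa


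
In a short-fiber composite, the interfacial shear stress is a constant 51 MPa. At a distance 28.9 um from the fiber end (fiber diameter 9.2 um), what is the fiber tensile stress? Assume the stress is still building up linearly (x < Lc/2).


Force balance: sigma_f * (pi*d^2/4) = tau * (pi*d) * x  ->  sigma_f = 4 * tau * x / d
sigma_f = 4 * 51 * 28.9 / 9.2 = 640.8 MPa

640.8 MPa


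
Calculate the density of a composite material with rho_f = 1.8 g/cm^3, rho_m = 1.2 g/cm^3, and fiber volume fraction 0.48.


rho_c = rho_f*Vf + rho_m*(1-Vf) = 1.8*0.48 + 1.2*0.52 = 1.488 g/cm^3

1.488 g/cm^3


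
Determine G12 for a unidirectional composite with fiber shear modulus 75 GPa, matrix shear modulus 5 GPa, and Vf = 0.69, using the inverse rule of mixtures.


1/G12 = Vf/Gf + (1-Vf)/Gm = 0.69/75 + 0.31/5
G12 = 14.04 GPa

14.04 GPa


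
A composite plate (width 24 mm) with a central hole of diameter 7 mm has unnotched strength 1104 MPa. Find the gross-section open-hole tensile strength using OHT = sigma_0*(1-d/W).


OHT = sigma_0*(1-d/W) = 1104*(1-7/24) = 782.0 MPa

782.0 MPa


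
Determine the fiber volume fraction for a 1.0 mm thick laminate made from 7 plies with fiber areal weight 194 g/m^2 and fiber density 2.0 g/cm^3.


Vf = n * FAW / (rho_f * h * 1000) = 7 * 194 / (2.0 * 1.0 * 1000) = 0.679

0.679


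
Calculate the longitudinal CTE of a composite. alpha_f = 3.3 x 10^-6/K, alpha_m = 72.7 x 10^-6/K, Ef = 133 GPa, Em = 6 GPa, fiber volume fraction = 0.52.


E1 = Ef*Vf + Em*(1-Vf) = 72.04
alpha_1 = (alpha_f*Ef*Vf + alpha_m*Em*(1-Vf))/E1 = 6.07 x 10^-6/K

6.07 x 10^-6/K


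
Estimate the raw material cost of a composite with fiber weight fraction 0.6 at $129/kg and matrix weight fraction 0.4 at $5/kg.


Cost = cost_f*Wf + cost_m*Wm = 129*0.6 + 5*0.4 = $79.4/kg

$79.4/kg


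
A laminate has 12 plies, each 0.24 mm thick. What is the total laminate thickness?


h = n * t_ply = 12 * 0.24 = 2.88 mm

2.88 mm


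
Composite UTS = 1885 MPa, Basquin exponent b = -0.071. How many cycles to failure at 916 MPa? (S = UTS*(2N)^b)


N = 0.5 * (S/UTS)^(1/b) = 0.5 * (916/1885)^(1/-0.071) = 12980.1044 cycles

12980.1044 cycles


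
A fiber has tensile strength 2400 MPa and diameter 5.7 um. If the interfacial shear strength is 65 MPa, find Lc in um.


Lc = sigma_f * d / (2 * tau_i) = 2400 * 5.7 / (2 * 65) = 105.2 um

105.2 um


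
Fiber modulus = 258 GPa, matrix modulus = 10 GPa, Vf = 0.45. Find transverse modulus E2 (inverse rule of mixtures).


1/E2 = Vf/Ef + (1-Vf)/Em = 0.45/258 + 0.55/10
E2 = 17.62 GPa

17.62 GPa


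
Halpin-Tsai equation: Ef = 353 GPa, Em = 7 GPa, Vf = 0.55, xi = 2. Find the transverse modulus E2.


eta = (Ef/Em - 1)/(Ef/Em + xi) = (50.4286 - 1)/(50.4286 + 2) = 0.9428
E2 = Em*(1+xi*eta*Vf)/(1-eta*Vf) = 29.62 GPa

29.62 GPa


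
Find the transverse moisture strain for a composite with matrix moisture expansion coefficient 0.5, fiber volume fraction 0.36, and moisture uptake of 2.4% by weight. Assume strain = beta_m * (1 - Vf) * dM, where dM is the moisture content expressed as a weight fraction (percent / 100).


dM = 2.4/100 = 0.024
strain = beta_m * (1-Vf) * dM = 0.5 * 0.64 * 0.024 = 0.00768

0.00768


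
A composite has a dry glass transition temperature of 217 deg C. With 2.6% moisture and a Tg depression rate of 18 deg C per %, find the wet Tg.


Tg_wet = Tg_dry - k*moisture = 217 - 18*2.6 = 170.2 deg C

170.2 deg C


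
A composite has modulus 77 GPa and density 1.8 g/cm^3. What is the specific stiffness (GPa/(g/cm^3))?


Specific stiffness = E/rho = 77/1.8 = 42.8 GPa/(g/cm^3)

42.8 GPa/(g/cm^3)


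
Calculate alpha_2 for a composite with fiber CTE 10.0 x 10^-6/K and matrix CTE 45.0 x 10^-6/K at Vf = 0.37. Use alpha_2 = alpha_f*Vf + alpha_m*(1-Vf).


alpha_2 = alpha_f*Vf + alpha_m*(1-Vf) = 10.0*0.37 + 45.0*0.63 = 32.1 x 10^-6/K

32.1 x 10^-6/K


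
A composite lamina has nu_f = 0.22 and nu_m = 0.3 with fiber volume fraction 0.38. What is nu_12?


nu_12 = nu_f*Vf + nu_m*(1-Vf) = 0.22*0.38 + 0.3*0.62 = 0.2696

0.2696


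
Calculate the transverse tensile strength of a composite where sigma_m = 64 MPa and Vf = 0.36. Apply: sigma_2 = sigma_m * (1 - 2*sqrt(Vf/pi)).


factor = 1 - 2*sqrt(0.36/pi) = 0.323
sigma_2 = 64 * 0.323 = 20.67 MPa

20.67 MPa


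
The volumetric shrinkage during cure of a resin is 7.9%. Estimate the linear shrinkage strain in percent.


Linear shrinkage ≈ vol_shrink/3 = 7.9/3 = 2.633%

2.633%


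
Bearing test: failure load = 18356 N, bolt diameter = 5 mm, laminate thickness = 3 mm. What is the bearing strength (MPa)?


sigma_br = F/(d*h) = 18356/(5*3) = 1223.7 MPa

1223.7 MPa


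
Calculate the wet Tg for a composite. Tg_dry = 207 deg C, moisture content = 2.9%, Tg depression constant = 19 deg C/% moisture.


Tg_wet = Tg_dry - k*moisture = 207 - 19*2.9 = 151.9 deg C

151.9 deg C
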